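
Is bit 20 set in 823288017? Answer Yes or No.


0b110001000100100110000011010001, bit 20 = 1. Yes

Yes


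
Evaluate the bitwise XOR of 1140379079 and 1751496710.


0b1000011111110001100110111000111 ^ 0b1101000011001011011100000000110 = 0b101011100111010111010111000001 = 731739585

731739585


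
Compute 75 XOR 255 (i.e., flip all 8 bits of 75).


75 ^ 255 = 180

180


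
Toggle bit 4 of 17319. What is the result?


17319 ^ (1 << 4) = 17319 ^ 16 = 17335

17335


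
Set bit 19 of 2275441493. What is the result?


2275441493 | (1 << 19) = 2275441493 | 524288 = 2275965781

2275965781


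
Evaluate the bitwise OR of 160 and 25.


0b10100000 | 0b11001 = 0b10111001 = 185

185


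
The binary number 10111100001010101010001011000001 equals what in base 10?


10111100001010101010001011000001 in decimal = 3156910785

3156910785


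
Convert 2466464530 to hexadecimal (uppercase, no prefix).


2466464530 = 93034312 hex

93034312


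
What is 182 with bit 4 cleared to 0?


182 & ~(1 << 4) = 166

166


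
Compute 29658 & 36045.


0b111001111011010 & 0b1000110011001101 = 0b11001000 = 200

200


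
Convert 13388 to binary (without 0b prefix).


13388 = 11010001001100 in binary

11010001001100


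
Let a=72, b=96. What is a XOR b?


72 ^ 96 = 40

40


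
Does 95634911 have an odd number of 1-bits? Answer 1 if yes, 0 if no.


0b101101100110100010111011111 has 17 ones => parity 1

1


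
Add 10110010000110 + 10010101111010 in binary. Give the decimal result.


10110010000110 + 10010101111010 = 101001000000000 = 20992

20992


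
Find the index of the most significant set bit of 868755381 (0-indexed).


0b110011110010000010011110110101. Highest set bit at position 29

29


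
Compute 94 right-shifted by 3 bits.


0b1011110 >> 3 = 0b1011 = 11

11


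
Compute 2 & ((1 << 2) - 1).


2 & 3 = 2

2


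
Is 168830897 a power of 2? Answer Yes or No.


0b1010000100000010011110110001. Multiple bits set => No

No


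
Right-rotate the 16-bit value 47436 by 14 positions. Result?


Rotate 0b1011100101001100 right by 14 (16-bit) = 0b1110010100110010 = 58674

58674


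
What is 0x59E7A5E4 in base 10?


59E7A5E4 hex = 1508353508 decimal

1508353508


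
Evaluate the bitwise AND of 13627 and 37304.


0b11010100111011 & 0b1001000110111000 = 0b1000100111000 = 4408

4408


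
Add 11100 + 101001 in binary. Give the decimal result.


11100 + 101001 = 1000101 = 69

69


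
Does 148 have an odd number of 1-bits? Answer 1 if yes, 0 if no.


0b10010100 has 3 ones => parity 1

1


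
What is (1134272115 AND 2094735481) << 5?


Step 1: 1134272115 & 2094735481 = 1083900017
Step 2: 1083900017 << 5 = 34684800544

34684800544


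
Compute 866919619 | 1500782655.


0b110011101011000010010011000011 | 0b1011001011101000010000000111111 = 0b1111011111111000010010011111111 = 2080122111

2080122111


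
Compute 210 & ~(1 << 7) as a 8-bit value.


210 & ~(1 << 7) = 82

82


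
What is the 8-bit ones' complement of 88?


88 ^ 255 = 167

167


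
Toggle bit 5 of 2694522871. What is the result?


2694522871 ^ (1 << 5) = 2694522871 ^ 32 = 2694522839

2694522839


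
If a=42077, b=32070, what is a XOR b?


42077 ^ 32070 = 55579

55579


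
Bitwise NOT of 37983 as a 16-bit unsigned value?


~0b1001010001011111 = 0b110101110100000 = 27552 (16-bit unsigned)

27552


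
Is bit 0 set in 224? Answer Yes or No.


0b11100000, bit 0 = 0. No

No


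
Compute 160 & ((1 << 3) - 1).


160 & 7 = 0

0


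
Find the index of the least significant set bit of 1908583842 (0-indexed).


0b1110001110000101010110110100010. Lowest set bit at position 1

1


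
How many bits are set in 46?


0b101110 has 4 set bits

4


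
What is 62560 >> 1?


0b1111010001100000 >> 1 = 0b111101000110000 = 31280

31280


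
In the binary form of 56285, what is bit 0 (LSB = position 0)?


0b1101101111011101, position 0 = 1

1


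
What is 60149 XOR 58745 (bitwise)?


0b1110101011110101 ^ 0b1110010101111001 = 0b111110001100 = 3980

3980


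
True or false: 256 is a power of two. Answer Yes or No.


0b100000000. Only one bit set => Yes

Yes


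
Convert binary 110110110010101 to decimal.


110110110010101 in decimal = 28053

28053


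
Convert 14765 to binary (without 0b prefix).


14765 = 11100110101101 in binary

11100110101101


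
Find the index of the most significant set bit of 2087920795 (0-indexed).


0b1111100011100110010010010011011. Highest set bit at position 30

30


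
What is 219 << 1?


0b11011011 << 1 = 0b110110110 = 438

438


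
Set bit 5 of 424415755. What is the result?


424415755 | (1 << 5) = 424415755 | 32 = 424415787

424415787


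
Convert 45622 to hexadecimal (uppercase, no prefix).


45622 = B236 hex

B236


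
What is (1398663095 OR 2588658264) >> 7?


Step 1: 1398663095 | 2588658264 = 3680497663
Step 2: 3680497663 >> 7 = 28753887

28753887


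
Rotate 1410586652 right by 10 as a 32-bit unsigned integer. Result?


Rotate 0b1010100000100111101100000011100 right by 10 (32-bit) = 0b111000101010000010011110110 = 118818038

118818038


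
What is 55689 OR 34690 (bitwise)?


0b1101100110001001 | 0b1000011110000010 = 0b1101111110001011 = 57227

57227


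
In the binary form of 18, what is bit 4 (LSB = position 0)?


0b10010, position 4 = 1

1


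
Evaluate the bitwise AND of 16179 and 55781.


0b11111100110011 & 0b1101100111100101 = 0b1100100100001 = 6433

6433


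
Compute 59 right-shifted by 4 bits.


0b111011 >> 4 = 0b11 = 3

3


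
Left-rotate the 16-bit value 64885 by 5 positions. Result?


Rotate 0b1111110101110101 left by 5 (16-bit) = 0b1010111010111111 = 44735

44735


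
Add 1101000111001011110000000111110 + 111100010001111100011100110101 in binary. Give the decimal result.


1101000111001011110000000111110 + 111100010001111100011100110101 = 10100101001011011010011101110011 = 2771232627

2771232627


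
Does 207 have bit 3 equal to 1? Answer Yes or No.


0b11001111, bit 3 = 1. Yes

Yes


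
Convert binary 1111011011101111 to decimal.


1111011011101111 in decimal = 63215

63215


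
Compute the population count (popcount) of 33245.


0b1000000111011101 has 8 set bits

8


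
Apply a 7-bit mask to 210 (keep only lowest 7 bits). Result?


210 & 127 = 82

82


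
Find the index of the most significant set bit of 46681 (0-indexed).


0b1011011001011001. Highest set bit at position 15

15


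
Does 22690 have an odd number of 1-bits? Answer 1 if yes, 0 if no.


0b101100010100010 has 6 ones => parity 0

0


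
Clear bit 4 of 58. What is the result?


58 & ~(1 << 4) = 42

42


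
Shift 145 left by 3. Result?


0b10010001 << 3 = 0b10010001000 = 1160

1160


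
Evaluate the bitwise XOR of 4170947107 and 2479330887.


0b11111000100110111001101000100011 ^ 0b10010011110001111001011001000111 = 0b1101011010111000000110001100100 = 1801194596

1801194596


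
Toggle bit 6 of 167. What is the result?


167 ^ (1 << 6) = 167 ^ 64 = 231

231


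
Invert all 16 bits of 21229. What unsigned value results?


21229 ^ 65535 = 44306

44306


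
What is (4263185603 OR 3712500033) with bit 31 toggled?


Step 1: 4263185603 | 3712500033 = 4284173763
Step 2: 4284173763 ^ (1 << 31) = 4284173763 ^ 2147483648 = 2136690115

2136690115


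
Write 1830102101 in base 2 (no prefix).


1830102101 = 1101101000101010010010001010101 in binary

1101101000101010010010001010101


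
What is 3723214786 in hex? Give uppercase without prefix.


3723214786 = DDEBBFC2 hex

DDEBBFC2


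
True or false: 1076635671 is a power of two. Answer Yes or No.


0b1000000001011000010100000010111. Multiple bits set => No

No


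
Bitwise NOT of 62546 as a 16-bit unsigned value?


~0b1111010001010010 = 0b101110101101 = 2989 (16-bit unsigned)

2989


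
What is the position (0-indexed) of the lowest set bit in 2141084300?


0b1111111100111100101101010001100. Lowest set bit at position 2

2


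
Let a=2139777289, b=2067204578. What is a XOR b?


2139777289 ^ 2067204578 = 79519979

79519979


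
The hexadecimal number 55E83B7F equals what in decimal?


55E83B7F hex = 1441282943 decimal

1441282943


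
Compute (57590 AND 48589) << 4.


Step 1: 57590 & 48589 = 41156
Step 2: 41156 << 4 = 658496

658496


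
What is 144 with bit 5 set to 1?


144 | (1 << 5) = 144 | 32 = 176

176


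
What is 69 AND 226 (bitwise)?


0b1000101 & 0b11100010 = 0b1000000 = 64

64


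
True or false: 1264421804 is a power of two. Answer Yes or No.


0b1001011010111011000101110101100. Multiple bits set => No

No


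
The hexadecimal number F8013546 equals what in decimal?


F8013546 hex = 4160828742 decimal

4160828742


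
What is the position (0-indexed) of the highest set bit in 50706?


0b1100011000010010. Highest set bit at position 15

15


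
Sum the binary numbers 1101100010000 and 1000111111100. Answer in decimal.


1101100010000 + 1000111111100 = 10110100001100 = 11532

11532


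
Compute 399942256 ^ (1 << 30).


399942256 ^ (1 << 30) = 399942256 ^ 1073741824 = 1473684080

1473684080


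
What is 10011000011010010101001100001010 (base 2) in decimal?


10011000011010010101001100001010 in decimal = 2557039370

2557039370


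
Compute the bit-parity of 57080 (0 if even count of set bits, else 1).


0b1101111011111000 has 11 ones => parity 1

1


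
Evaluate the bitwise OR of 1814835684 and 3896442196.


0b1101100001011000011000111100100 | 0b11101000001111101111110101010100 = 0b11101100001111101111110111110100 = 3963551220

3963551220


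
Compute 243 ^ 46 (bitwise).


0b11110011 ^ 0b101110 = 0b11011101 = 221

221


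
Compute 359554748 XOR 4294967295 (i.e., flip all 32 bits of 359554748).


359554748 ^ 4294967295 = 3935412547

3935412547


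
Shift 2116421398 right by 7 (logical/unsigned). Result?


0b1111110001001100000011100010110 >> 7 = 0b111111000100110000001110 = 16534542

16534542


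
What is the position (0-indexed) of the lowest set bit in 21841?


0b101010101010001. Lowest set bit at position 0

0


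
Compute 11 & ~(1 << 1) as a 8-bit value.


11 & ~(1 << 1) = 9

9


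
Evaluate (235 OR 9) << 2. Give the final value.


Step 1: 235 | 9 = 235
Step 2: 235 << 2 = 940

940


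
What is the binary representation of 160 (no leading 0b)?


160 = 10100000 in binary

10100000


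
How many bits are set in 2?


0b10 has 1 set bits

1


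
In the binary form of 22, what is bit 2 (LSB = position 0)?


0b10110, position 2 = 1

1


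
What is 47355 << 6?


0b1011100011111011 << 6 = 0b1011100011111011000000 = 3030720

3030720


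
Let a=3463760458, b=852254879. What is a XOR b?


3463760458 ^ 852254879 = 4239960789

4239960789


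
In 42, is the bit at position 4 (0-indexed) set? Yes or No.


0b101010, bit 4 = 0. No

No


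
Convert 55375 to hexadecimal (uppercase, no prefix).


55375 = D84F hex

D84F


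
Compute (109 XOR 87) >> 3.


Step 1: 109 ^ 87 = 58
Step 2: 58 >> 3 = 7

7


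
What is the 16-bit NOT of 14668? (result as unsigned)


~0b11100101001100 = 0b1100011010110011 = 50867 (16-bit unsigned)

50867


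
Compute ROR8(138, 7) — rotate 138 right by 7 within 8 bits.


Rotate 0b10001010 right by 7 (8-bit) = 0b10101 = 21

21


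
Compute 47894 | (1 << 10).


47894 | (1 << 10) = 47894 | 1024 = 48918

48918


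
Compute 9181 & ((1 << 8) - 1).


9181 & 255 = 221

221


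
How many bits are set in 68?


0b1000100 has 2 set bits

2


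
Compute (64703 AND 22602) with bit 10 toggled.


Step 1: 64703 & 22602 = 22538
Step 2: 22538 ^ (1 << 10) = 22538 ^ 1024 = 23562

23562


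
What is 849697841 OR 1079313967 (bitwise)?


0b110010101001010101110000110001 | 0b1000000010101010000011000101111 = 0b1110010111101010101111000111111 = 1928683071

1928683071


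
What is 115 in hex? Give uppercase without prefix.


115 = 73 hex

73


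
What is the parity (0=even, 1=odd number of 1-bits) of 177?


0b10110001 has 4 ones => parity 0

0


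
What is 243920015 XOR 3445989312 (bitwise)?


0b1110100010011110110010001111 ^ 0b11001101011001011001111111000000 = 0b11000011111011000111001101001111 = 3287053135

3287053135


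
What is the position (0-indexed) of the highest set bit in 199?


0b11000111. Highest set bit at position 7

7


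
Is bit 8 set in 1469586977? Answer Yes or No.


0b1010111100110000001111000100001, bit 8 = 0. No

No


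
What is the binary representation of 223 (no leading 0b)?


223 = 11011111 in binary

11011111


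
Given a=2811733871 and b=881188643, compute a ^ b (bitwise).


2811733871 ^ 881188643 = 2467461196

2467461196


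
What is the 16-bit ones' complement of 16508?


16508 ^ 65535 = 49027

49027


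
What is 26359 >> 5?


0b110011011110111 >> 5 = 0b1100110111 = 823

823


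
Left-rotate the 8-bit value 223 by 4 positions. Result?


Rotate 0b11011111 left by 4 (8-bit) = 0b11111101 = 253

253


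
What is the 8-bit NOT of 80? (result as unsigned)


~0b1010000 = 0b10101111 = 175 (8-bit unsigned)

175


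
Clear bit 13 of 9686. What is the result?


9686 & ~(1 << 13) = 1494

1494


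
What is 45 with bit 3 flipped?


45 ^ (1 << 3) = 45 ^ 8 = 37

37


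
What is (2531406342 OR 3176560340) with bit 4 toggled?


Step 1: 2531406342 | 3176560340 = 3220600534
Step 2: 3220600534 ^ (1 << 4) = 3220600534 ^ 16 = 3220600518

3220600518


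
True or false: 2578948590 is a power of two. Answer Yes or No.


0b10011001101101111010000111101110. Multiple bits set => No

No


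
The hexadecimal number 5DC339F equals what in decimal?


5DC339F hex = 98317215 decimal

98317215


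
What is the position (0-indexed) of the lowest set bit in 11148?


0b10101110001100. Lowest set bit at position 2

2


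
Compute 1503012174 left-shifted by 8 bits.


0b1011001100101100010010101001110 << 8 = 0b101100110010110001001010100111000000000 = 384771116544

384771116544


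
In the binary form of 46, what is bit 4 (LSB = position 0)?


0b101110, position 4 = 0

0


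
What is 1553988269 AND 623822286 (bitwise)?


0b1011100100111111111101010101101 & 0b100101001011101100010111001110 = 0b100000011101100000010001100 = 68075660

68075660


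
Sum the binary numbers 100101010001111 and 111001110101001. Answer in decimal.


100101010001111 + 111001110101001 = 1011111000111000 = 48696

48696


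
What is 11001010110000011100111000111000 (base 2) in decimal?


11001010110000011100111000111000 in decimal = 3401698872

3401698872


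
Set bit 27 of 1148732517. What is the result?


1148732517 | (1 << 27) = 1148732517 | 134217728 = 1282950245

1282950245


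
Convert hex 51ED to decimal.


51ED hex = 20973 decimal

20973


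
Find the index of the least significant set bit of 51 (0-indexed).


0b110011. Lowest set bit at position 0

0


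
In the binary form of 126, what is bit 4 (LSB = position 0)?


0b1111110, position 4 = 1

1


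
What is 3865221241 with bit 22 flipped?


3865221241 ^ (1 << 22) = 3865221241 ^ 4194304 = 3861026937

3861026937


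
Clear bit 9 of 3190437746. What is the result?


3190437746 & ~(1 << 9) = 3190437234

3190437234


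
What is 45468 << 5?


0b1011000110011100 << 5 = 0b101100011001110000000 = 1454976

1454976


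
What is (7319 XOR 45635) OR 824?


Step 1: 7319 ^ 45635 = 44756
Step 2: 44756 | 824 = 45052

45052


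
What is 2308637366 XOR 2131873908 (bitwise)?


0b10001001100110110000001010110110 ^ 0b1111111000100011101000001110100 = 0b11110110100010101101001011000010 = 4136293058

4136293058


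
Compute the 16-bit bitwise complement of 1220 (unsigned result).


~0b10011000100 = 0b1111101100111011 = 64315 (16-bit unsigned)

64315


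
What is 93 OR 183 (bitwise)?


0b1011101 | 0b10110111 = 0b11111111 = 255

255


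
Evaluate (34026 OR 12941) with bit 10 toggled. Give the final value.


Step 1: 34026 | 12941 = 46831
Step 2: 46831 ^ (1 << 10) = 46831 ^ 1024 = 45807

45807


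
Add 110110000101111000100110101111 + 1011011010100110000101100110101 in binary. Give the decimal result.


110110000101111000100110101111 + 1011011010100110000101100110101 = 10010001011010101001010011100100 = 2439681252

2439681252


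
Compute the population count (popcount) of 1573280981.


0b1011101110001100101110011010101 has 18 set bits

18


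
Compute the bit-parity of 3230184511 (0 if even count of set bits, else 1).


0b11000000100010001011010000111111 has 14 ones => parity 0

0


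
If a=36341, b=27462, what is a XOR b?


36341 ^ 27462 = 59059

59059


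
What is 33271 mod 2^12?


33271 & 4095 = 503

503


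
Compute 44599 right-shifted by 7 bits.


0b1010111000110111 >> 7 = 0b101011100 = 348

348


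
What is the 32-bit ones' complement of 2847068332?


2847068332 ^ 4294967295 = 1447898963

1447898963


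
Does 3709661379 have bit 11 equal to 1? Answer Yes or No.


0b11011101000111001111000011000011, bit 11 = 0. No

No


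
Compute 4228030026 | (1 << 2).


4228030026 | (1 << 2) = 4228030026 | 4 = 4228030030

4228030030


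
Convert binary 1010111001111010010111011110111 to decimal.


1010111001111010010111011110111 in decimal = 1463627511

1463627511


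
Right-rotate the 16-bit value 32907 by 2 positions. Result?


Rotate 0b1000000010001011 right by 2 (16-bit) = 0b1110000000100010 = 57378

57378


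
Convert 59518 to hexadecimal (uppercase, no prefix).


59518 = E87E hex

E87E


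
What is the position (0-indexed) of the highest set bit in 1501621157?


0b1011001100000001110101110100101. Highest set bit at position 30

30


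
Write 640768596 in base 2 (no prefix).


640768596 = 100110001100010101101001010100 in binary

100110001100010101101001010100


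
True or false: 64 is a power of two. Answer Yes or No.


0b1000000. Only one bit set => Yes

Yes


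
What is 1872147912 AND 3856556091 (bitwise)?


0b1101111100101101011010111001000 & 0b11100101110111100110000000111011 = 0b1100101100101100010000000001000 = 1704337416

1704337416


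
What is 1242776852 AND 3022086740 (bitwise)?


0b1001010000100110100010100010100 & 0b10110100001000010110001001010100 = 0b10100000000010100 = 81940

81940


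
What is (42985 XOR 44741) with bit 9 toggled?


Step 1: 42985 ^ 44741 = 2348
Step 2: 2348 ^ (1 << 9) = 2348 ^ 512 = 2860

2860


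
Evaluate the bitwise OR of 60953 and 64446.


0b1110111000011001 | 0b1111101110111110 = 0b1111111110111111 = 65471

65471


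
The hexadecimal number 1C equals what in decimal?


1C hex = 28 decimal

28


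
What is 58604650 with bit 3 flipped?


58604650 ^ (1 << 3) = 58604650 ^ 8 = 58604642

58604642


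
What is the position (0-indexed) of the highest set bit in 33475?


0b1000001011000011. Highest set bit at position 15

15


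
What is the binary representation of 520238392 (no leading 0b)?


520238392 = 11111000000100011010100111000 in binary

11111000000100011010100111000


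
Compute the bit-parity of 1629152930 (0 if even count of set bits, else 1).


0b1100001000110101110011010100010 has 14 ones => parity 0

0


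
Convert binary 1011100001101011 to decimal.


1011100001101011 in decimal = 47211

47211


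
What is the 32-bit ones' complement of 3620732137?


3620732137 ^ 4294967295 = 674235158

674235158


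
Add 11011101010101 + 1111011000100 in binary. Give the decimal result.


11011101010101 + 1111011000100 = 101011000011001 = 22041

22041


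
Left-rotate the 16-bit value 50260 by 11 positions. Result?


Rotate 0b1100010001010100 left by 11 (16-bit) = 0b1010011000100010 = 42530

42530


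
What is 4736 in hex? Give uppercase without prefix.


4736 = 1280 hex

1280


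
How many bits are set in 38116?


0b1001010011100100 has 7 set bits

7


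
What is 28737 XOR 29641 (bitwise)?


0b111000001000001 ^ 0b111001111001001 = 0b1110001000 = 904

904


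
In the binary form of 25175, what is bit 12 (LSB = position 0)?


0b110001001010111, position 12 = 0

0


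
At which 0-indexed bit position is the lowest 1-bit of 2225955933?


0b10000100101011010110010001011101. Lowest set bit at position 0

0


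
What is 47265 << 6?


0b1011100010100001 << 6 = 0b1011100010100001000000 = 3024960

3024960


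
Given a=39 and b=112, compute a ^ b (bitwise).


39 ^ 112 = 87

87


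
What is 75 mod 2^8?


75 & 255 = 75

75


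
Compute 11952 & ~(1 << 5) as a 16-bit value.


11952 & ~(1 << 5) = 11920

11920


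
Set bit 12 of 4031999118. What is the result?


4031999118 | (1 << 12) = 4031999118 | 4096 = 4032003214

4032003214


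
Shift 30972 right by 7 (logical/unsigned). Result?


0b111100011111100 >> 7 = 0b11110001 = 241

241


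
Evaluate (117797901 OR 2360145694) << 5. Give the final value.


Step 1: 117797901 | 2360145694 = 2410542879
Step 2: 2410542879 << 5 = 77137372128

77137372128


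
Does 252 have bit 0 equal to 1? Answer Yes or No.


0b11111100, bit 0 = 0. No

No


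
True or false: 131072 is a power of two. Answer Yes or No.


0b100000000000000000. Only one bit set => Yes

Yes


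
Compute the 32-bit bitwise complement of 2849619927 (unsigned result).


~0b10101001110110011011111111010111 = 0b1010110001001100100000000101000 = 1445347368 (32-bit unsigned)

1445347368


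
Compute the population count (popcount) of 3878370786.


0b11100111001010110011110111100010 has 19 set bits

19


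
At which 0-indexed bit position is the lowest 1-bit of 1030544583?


0b111101011011001101110011000111. Lowest set bit at position 0

0


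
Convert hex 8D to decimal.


8D hex = 141 decimal

141


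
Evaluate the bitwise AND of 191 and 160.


0b10111111 & 0b10100000 = 0b10100000 = 160

160


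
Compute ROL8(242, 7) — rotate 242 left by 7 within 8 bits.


Rotate 0b11110010 left by 7 (8-bit) = 0b1111001 = 121

121


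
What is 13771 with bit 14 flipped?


13771 ^ (1 << 14) = 13771 ^ 16384 = 30155

30155


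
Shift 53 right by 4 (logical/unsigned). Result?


0b110101 >> 4 = 0b11 = 3

3


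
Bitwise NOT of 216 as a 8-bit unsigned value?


~0b11011000 = 0b100111 = 39 (8-bit unsigned)

39


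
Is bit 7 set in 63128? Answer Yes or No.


0b1111011010011000, bit 7 = 1. Yes

Yes


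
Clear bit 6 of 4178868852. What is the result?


4178868852 & ~(1 << 6) = 4178868788

4178868788


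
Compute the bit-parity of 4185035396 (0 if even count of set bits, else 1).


0b11111001011100101001001010000100 has 15 ones => parity 1

1


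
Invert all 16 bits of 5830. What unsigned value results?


5830 ^ 65535 = 59705

59705


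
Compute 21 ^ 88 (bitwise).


0b10101 ^ 0b1011000 = 0b1001101 = 77

77


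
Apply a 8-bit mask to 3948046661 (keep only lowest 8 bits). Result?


3948046661 & 255 = 69

69


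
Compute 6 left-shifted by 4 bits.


0b110 << 4 = 0b1100000 = 96

96


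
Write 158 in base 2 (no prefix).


158 = 10011110 in binary

10011110


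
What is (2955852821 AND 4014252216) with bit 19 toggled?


Step 1: 2955852821 & 4014252216 = 2684657680
Step 2: 2684657680 ^ (1 << 19) = 2684657680 ^ 524288 = 2685181968

2685181968


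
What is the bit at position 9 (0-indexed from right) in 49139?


0b1011111111110011, position 9 = 1

1


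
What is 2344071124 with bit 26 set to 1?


2344071124 | (1 << 26) = 2344071124 | 67108864 = 2411179988

2411179988


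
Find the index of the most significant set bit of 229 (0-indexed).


0b11100101. Highest set bit at position 7

7


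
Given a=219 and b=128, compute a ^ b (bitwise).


219 ^ 128 = 91

91


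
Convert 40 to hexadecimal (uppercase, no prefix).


40 = 28 hex

28


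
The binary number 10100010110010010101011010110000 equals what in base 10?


10100010110010010101011010110000 in decimal = 2731103920

2731103920


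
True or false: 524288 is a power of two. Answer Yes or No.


0b10000000000000000000. Only one bit set => Yes

Yes


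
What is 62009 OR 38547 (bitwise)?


0b1111001000111001 | 0b1001011010010011 = 0b1111011010111011 = 63163

63163


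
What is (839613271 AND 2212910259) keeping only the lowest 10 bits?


Step 1: 839613271 & 2212910259 = 33706003
Step 2: 33706003 & 1023 = 19

19


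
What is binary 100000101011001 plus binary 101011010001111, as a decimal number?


100000101011001 + 101011010001111 = 1001011111101000 = 38888

38888


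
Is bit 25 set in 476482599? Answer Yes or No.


0b11100011001101000110000100111, bit 25 = 0. No

No


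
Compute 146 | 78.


0b10010010 | 0b1001110 = 0b11011110 = 222

222


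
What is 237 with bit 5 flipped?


237 ^ (1 << 5) = 237 ^ 32 = 205

205


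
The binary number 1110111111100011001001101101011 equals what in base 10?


1110111111100011001001101101011 in decimal = 2012320619

2012320619


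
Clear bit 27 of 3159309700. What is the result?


3159309700 & ~(1 << 27) = 3025091972

3025091972


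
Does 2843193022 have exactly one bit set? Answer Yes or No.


0b10101001011101111010111010111110. Multiple bits set => No

No


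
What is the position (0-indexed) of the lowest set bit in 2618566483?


0b10011100000101000010011101010011. Lowest set bit at position 0

0


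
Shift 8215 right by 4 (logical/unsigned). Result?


0b10000000010111 >> 4 = 0b1000000001 = 513

513


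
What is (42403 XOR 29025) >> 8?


Step 1: 42403 ^ 29025 = 54466
Step 2: 54466 >> 8 = 212

212


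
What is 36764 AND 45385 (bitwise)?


0b1000111110011100 & 0b1011000101001001 = 0b1000000100001000 = 33032

33032


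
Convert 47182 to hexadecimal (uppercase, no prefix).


47182 = B84E hex

B84E


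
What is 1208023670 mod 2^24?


1208023670 & 16777215 = 64118

64118


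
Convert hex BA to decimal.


BA hex = 186 decimal

186


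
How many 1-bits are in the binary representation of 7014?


0b1101101100110 has 8 set bits

8


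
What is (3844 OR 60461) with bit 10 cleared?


Step 1: 3844 | 60461 = 61229
Step 2: 61229 & ~(1 << 10) = 60205

60205


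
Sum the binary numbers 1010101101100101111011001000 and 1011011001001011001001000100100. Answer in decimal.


1010101101100101111011001000 + 1011011001001011001001000100100 = 1100101110110111111000011101100 = 1708912876

1708912876


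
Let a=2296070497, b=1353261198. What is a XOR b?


2296070497 ^ 1353261198 = 3631374831

3631374831


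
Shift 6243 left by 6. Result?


0b1100001100011 << 6 = 0b1100001100011000000 = 399552

399552


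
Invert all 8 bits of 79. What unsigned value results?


79 ^ 255 = 176

176


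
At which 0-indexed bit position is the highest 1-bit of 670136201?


0b100111111100010111011110001001. Highest set bit at position 29

29


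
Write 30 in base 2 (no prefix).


30 = 11110 in binary

11110


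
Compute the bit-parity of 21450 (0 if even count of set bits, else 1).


0b101001111001010 has 8 ones => parity 0

0


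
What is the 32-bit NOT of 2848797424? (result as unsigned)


~0b10101001110011010011001011110000 = 0b1010110001100101100110100001111 = 1446169871 (32-bit unsigned)

1446169871


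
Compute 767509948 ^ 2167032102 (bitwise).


0b101101101111110100010110111100 ^ 0b10000001001010100100100100100110 = 0b10101100100101010000110010011010 = 2895449242

2895449242


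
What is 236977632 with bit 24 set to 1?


236977632 | (1 << 24) = 236977632 | 16777216 = 253754848

253754848


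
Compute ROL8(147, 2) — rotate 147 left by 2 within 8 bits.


Rotate 0b10010011 left by 2 (8-bit) = 0b1001110 = 78

78


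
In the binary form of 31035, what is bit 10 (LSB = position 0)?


0b111100100111011, position 10 = 0

0


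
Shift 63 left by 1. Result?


0b111111 << 1 = 0b1111110 = 126

126


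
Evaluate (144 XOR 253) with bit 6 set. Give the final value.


Step 1: 144 ^ 253 = 109
Step 2: 109 | (1 << 6) = 109 | 64 = 109

109


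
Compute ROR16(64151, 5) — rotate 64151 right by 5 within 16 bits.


Rotate 0b1111101010010111 right by 5 (16-bit) = 0b1011111111010100 = 49108

49108


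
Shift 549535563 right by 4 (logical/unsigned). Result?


0b100000110000010011111101001011 >> 4 = 0b10000011000001001111110100 = 34345972

34345972


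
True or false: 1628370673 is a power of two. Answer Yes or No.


0b1100001000011101111011011110001. Multiple bits set => No

No


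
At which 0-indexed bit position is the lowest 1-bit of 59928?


0b1110101000011000. Lowest set bit at position 3

3


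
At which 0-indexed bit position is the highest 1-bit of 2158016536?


0b10000000101000001011100000011000. Highest set bit at position 31

31


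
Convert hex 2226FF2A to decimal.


2226FF2A hex = 572981034 decimal

572981034


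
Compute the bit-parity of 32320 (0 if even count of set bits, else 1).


0b111111001000000 has 7 ones => parity 1

1


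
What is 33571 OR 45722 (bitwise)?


0b1000001100100011 | 0b1011001010011010 = 0b1011001110111011 = 46011

46011


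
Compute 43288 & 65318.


0b1010100100011000 & 0b1111111100100110 = 0b1010100100000000 = 43264

43264


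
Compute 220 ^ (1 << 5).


220 ^ (1 << 5) = 220 ^ 32 = 252

252


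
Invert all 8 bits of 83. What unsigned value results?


83 ^ 255 = 172

172


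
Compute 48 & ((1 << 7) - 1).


48 & 127 = 48

48


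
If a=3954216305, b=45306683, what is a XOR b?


3954216305 ^ 45306683 = 3909344842

3909344842


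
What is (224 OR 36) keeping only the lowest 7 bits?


Step 1: 224 | 36 = 228
Step 2: 228 & 127 = 100

100


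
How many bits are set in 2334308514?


0b10001011001000101011100010100010 has 13 set bits

13


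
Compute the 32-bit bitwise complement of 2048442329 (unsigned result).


~0b1111010000110001011111111011001 = 0b10000101111001110100000000100110 = 2246524966 (32-bit unsigned)

2246524966


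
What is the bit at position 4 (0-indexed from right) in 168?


0b10101000, position 4 = 0

0


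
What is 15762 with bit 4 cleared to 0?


15762 & ~(1 << 4) = 15746

15746


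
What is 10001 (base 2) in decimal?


10001 in decimal = 17

17


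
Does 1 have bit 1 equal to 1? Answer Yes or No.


0b1, bit 1 = 0. No

No


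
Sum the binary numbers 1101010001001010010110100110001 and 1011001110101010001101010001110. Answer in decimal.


1101010001001010010110100110001 + 1011001110101010001101010001110 = 11000011111110100100011110111111 = 3287959487

3287959487


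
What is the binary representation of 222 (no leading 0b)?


222 = 11011110 in binary

11011110


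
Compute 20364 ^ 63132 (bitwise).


0b100111110001100 ^ 0b1111011010011100 = 0b1011100100010000 = 47376

47376


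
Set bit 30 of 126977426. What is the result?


126977426 | (1 << 30) = 126977426 | 1073741824 = 1200719250

1200719250


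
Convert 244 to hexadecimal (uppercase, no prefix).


244 = F4 hex

F4


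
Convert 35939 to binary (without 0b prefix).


35939 = 1000110001100011 in binary

1000110001100011


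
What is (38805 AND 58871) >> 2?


Step 1: 38805 & 58871 = 34197
Step 2: 34197 >> 2 = 8549

8549


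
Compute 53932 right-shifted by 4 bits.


0b1101001010101100 >> 4 = 0b110100101010 = 3370

3370


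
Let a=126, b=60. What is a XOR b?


126 ^ 60 = 66

66


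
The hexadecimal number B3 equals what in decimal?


B3 hex = 179 decimal

179


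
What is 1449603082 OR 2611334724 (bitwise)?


0b1010110011001110011000000001010 | 0b10011011101001011100111001000100 = 0b11011111111001111111111001001110 = 3756523086

3756523086


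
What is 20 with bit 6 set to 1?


20 | (1 << 6) = 20 | 64 = 84

84


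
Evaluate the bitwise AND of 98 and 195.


0b1100010 & 0b11000011 = 0b1000010 = 66

66


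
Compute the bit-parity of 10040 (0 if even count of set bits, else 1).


0b10011100111000 has 7 ones => parity 1

1


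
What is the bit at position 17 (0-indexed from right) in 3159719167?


0b10111100010101010111110011111111, position 17 = 0

0


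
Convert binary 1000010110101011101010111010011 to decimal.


1000010110101011101010111010011 in decimal = 1121310163

1121310163


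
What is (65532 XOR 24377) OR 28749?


Step 1: 65532 ^ 24377 = 41157
Step 2: 41157 | 28749 = 61645

61645


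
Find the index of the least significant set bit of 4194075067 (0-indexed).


0b11111001111111001000000110111011. Lowest set bit at position 0

0


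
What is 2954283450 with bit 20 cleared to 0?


2954283450 & ~(1 << 20) = 2953234874

2953234874


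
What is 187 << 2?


0b10111011 << 2 = 0b1011101100 = 748

748


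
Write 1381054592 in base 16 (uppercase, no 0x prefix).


1381054592 = 52513880 hex

52513880


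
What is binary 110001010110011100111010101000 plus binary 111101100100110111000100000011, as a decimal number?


110001010110011100111010101000 + 111101100100110111000100000011 = 1101110111011010011111110101011 = 1861042091

1861042091


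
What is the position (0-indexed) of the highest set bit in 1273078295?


0b1001011111000011010001000010111. Highest set bit at position 30

30


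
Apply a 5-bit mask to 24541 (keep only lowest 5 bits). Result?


24541 & 31 = 29

29


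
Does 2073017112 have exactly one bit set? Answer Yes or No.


0b1111011100011111011101100011000. Multiple bits set => No

No


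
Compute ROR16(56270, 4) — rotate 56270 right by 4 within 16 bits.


Rotate 0b1101101111001110 right by 4 (16-bit) = 0b1110110110111100 = 60860

60860


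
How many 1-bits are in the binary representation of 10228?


0b10011111110100 has 9 set bits

9


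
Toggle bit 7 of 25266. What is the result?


25266 ^ (1 << 7) = 25266 ^ 128 = 25138

25138


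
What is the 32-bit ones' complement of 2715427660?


2715427660 ^ 4294967295 = 1579539635

1579539635


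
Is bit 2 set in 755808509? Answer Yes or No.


0b101101000011001011100011111101, bit 2 = 1. Yes

Yes


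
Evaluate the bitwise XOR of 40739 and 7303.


0b1001111100100011 ^ 0b1110010000111 = 0b1000001110100100 = 33700

33700


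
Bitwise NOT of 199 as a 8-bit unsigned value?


~0b11000111 = 0b111000 = 56 (8-bit unsigned)

56


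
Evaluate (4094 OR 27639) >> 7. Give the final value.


Step 1: 4094 | 27639 = 28671
Step 2: 28671 >> 7 = 223

223


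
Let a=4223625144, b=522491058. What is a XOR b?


4223625144 ^ 522491058 = 3835425546

3835425546


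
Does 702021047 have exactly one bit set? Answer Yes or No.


0b101001110101111111110110110111. Multiple bits set => No

No


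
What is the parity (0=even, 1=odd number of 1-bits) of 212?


0b11010100 has 4 ones => parity 0

0


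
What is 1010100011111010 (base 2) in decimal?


1010100011111010 in decimal = 43258

43258


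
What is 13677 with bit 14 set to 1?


13677 | (1 << 14) = 13677 | 16384 = 30061

30061


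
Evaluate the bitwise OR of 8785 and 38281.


0b10001001010001 | 0b1001010110001001 = 0b1011011111011001 = 47065

47065


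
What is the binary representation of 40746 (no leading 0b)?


40746 = 1001111100101010 in binary

1001111100101010


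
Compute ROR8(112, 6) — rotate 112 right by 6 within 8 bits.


Rotate 0b1110000 right by 6 (8-bit) = 0b11000001 = 193

193


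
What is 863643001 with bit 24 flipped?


863643001 ^ (1 << 24) = 863643001 ^ 16777216 = 846865785

846865785


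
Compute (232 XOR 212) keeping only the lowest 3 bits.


Step 1: 232 ^ 212 = 60
Step 2: 60 & 7 = 4

4


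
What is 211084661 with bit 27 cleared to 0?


211084661 & ~(1 << 27) = 76866933

76866933


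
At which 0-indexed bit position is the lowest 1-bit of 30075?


0b111010101111011. Lowest set bit at position 0

0


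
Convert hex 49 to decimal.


49 hex = 73 decimal

73


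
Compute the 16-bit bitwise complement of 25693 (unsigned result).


~0b110010001011101 = 0b1001101110100010 = 39842 (16-bit unsigned)

39842


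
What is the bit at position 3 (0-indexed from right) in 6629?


0b1100111100101, position 3 = 0

0


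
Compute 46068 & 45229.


0b1011001111110100 & 0b1011000010101101 = 0b1011000010100100 = 45220

45220


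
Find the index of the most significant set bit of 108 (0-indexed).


0b1101100. Highest set bit at position 6

6


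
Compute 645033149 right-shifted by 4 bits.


0b100110011100100110110010111101 >> 4 = 0b10011001110010011011001011 = 40314571

40314571


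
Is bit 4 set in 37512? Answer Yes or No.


0b1001001010001000, bit 4 = 0. No

No


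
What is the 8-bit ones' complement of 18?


18 ^ 255 = 237

237


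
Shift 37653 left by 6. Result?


0b1001001100010101 << 6 = 0b1001001100010101000000 = 2409792

2409792


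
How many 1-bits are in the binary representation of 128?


0b10000000 has 1 set bits

1


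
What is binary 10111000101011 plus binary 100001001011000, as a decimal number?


10111000101011 + 100001001011000 = 111000010000011 = 28803

28803


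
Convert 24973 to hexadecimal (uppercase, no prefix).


24973 = 618D hex

618D


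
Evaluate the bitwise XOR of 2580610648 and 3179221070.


0b10011001110100001111111001011000 ^ 0b10111101011111110001000001001110 = 0b100100101011111110111000010110 = 615509526

615509526


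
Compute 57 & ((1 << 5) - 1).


57 & 31 = 25

25


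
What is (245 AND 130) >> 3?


Step 1: 245 & 130 = 128
Step 2: 128 >> 3 = 16

16


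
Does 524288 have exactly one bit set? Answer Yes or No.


0b10000000000000000000. Only one bit set => Yes

Yes


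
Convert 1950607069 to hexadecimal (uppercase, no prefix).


1950607069 = 7443E6DD hex

7443E6DD


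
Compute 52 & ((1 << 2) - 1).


52 & 3 = 0

0


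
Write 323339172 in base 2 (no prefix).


323339172 = 10011010001011100001110100100 in binary

10011010001011100001110100100


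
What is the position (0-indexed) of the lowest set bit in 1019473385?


0b111100110000111110110111101001. Lowest set bit at position 0

0


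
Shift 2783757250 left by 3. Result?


0b10100101111011001100001111000010 << 3 = 0b10100101111011001100001111000010000 = 22270058000

22270058000


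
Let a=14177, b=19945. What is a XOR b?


14177 ^ 19945 = 31368

31368


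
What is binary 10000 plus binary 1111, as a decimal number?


10000 + 1111 = 11111 = 31

31


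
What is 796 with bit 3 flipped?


796 ^ (1 << 3) = 796 ^ 8 = 788

788


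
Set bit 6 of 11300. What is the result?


11300 | (1 << 6) = 11300 | 64 = 11364

11364
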